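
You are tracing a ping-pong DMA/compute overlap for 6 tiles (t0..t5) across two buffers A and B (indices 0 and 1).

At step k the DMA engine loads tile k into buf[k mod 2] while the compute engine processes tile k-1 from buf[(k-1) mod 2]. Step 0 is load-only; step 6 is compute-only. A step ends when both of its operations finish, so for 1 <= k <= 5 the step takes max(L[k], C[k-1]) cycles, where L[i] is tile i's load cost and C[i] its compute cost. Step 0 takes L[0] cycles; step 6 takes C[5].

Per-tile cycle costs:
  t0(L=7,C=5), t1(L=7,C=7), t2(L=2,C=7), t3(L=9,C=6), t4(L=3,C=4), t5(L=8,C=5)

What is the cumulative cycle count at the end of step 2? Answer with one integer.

  0. 7=7c; end=7; A:t0 B:-
  1. max(7,5)=7c; end=14; A:t0 B:t1
  2. max(2,7)=7c; end=21; A:t2 B:t1
  3. max(9,7)=9c; end=30; A:t2 B:t3
  4. max(3,6)=6c; end=36; A:t4 B:t3
  5. max(8,4)=8c; end=44; A:t4 B:t5
  6. 5=5c; end=49; A:t4 B:t5

end_cycle[2] = 21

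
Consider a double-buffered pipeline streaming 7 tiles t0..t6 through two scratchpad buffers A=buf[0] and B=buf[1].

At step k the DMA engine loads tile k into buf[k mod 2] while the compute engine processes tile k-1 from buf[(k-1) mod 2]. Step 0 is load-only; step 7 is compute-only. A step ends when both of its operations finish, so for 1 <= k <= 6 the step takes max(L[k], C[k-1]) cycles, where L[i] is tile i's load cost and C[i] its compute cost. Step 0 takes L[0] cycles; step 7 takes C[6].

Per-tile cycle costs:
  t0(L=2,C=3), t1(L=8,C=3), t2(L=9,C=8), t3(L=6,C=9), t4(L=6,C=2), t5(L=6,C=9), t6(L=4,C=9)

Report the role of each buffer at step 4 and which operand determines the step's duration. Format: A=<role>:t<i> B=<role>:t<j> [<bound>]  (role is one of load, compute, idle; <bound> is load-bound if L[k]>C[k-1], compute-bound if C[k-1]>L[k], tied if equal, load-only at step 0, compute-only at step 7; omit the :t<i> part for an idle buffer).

step 4: A=load:t4 B=compute:t3 [compute-bound]

  0. 2=2c; end=2; A:t0 B:-
  1. max(8,3)=8c; end=10; A:t0 B:t1
  2. max(9,3)=9c; end=19; A:t2 B:t1
  3. max(6,8)=8c; end=27; A:t2 B:t3
  4. max(6,9)=9c; end=36; A:t4 B:t3
  5. max(6,2)=6c; end=42; A:t4 B:t5
  6. max(4,9)=9c; end=51; A:t6 B:t5
  7. 9=9c; end=60; A:t6 B:t5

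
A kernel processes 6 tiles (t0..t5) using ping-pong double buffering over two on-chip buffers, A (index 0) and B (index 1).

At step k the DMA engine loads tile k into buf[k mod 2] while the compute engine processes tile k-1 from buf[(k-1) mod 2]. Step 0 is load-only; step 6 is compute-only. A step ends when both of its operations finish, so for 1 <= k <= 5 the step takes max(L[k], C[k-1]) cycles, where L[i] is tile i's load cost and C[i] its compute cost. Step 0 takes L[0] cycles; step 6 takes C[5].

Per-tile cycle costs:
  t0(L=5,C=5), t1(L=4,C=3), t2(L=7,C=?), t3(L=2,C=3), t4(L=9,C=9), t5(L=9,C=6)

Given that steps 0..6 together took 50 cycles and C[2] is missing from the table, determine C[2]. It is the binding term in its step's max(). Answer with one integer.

C[2] = 9

step 0 | dur = L[0]=5 = 5
step 1 | dur = max(L[1]=4, C[0]=5) = 5
step 2 | dur = max(L[2]=7, C[1]=3) = 7
step 3 | dur = max(L[3]=2, C[2]=?) = C[2]  (unknown; binding)
step 4 | dur = max(L[4]=9, C[3]=3) = 9
step 5 | dur = max(L[5]=9, C[4]=9) = 9
step 6 | dur = C[5]=6 = 6
sum of known step durations = 41
dur[3] = total - known = 50 - 41 = 9
C[2] is the binding max in step 3, so C[2] = dur[3] = 9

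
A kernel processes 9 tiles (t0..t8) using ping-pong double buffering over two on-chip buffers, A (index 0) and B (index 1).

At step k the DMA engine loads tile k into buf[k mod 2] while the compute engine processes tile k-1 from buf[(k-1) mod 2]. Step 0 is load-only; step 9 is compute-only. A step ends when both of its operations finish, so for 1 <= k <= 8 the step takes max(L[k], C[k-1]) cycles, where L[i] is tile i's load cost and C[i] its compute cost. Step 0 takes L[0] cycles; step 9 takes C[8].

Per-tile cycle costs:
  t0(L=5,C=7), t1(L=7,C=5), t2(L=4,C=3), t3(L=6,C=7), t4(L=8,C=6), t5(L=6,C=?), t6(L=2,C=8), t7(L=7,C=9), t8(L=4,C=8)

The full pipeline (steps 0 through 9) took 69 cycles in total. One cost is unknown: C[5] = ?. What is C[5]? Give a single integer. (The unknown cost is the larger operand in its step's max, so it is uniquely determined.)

C[5] = 7

step 0 = dur = L[0]=5 = 5
step 1 = dur = max(L[1]=7, C[0]=7) = 7
step 2 = dur = max(L[2]=4, C[1]=5) = 5
step 3 = dur = max(L[3]=6, C[2]=3) = 6
step 4 = dur = max(L[4]=8, C[3]=7) = 8
step 5 = dur = max(L[5]=6, C[4]=6) = 6
step 6 = dur = max(L[6]=2, C[5]=?) = C[5]  (unknown; binding)
step 7 = dur = max(L[7]=7, C[6]=8) = 8
step 8 = dur = max(L[8]=4, C[7]=9) = 9
step 9 = dur = C[8]=8 = 8
sum of known step durations = 62
dur[6] = total - known = 69 - 62 = 7
C[5] is the binding max in step 6, so C[5] = dur[6] = 7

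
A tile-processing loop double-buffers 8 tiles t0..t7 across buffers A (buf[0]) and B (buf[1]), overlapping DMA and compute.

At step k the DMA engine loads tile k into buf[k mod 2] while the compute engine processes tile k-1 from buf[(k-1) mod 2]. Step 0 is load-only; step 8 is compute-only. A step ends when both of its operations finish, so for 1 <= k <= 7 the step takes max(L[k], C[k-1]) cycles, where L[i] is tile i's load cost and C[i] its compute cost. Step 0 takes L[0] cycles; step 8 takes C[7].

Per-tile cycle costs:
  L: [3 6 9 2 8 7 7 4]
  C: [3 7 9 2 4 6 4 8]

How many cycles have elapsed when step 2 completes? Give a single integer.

step 0: L[0]=3 → dur=3, Σ=3 | A=load:t0 B=idle [load-only]
step 1: L[1]=6 C[0]=3 → dur=6, Σ=9 | A=compute:t0 B=load:t1 [load-bound]
step 2: L[2]=9 C[1]=7 → dur=9, Σ=18 | A=load:t2 B=compute:t1 [load-bound]
step 3: L[3]=2 C[2]=9 → dur=9, Σ=27 | A=compute:t2 B=load:t3 [compute-bound]
step 4: L[4]=8 C[3]=2 → dur=8, Σ=35 | A=load:t4 B=compute:t3 [load-bound]
step 5: L[5]=7 C[4]=4 → dur=7, Σ=42 | A=compute:t4 B=load:t5 [load-bound]
step 6: L[6]=7 C[5]=6 → dur=7, Σ=49 | A=load:t6 B=compute:t5 [load-bound]
step 7: L[7]=4 C[6]=4 → dur=4, Σ=53 | A=compute:t6 B=load:t7 [tied]
step 8: C[7]=8 → dur=8, Σ=61 | A=idle B=compute:t7 [compute-only]

end_cycle[2] = 18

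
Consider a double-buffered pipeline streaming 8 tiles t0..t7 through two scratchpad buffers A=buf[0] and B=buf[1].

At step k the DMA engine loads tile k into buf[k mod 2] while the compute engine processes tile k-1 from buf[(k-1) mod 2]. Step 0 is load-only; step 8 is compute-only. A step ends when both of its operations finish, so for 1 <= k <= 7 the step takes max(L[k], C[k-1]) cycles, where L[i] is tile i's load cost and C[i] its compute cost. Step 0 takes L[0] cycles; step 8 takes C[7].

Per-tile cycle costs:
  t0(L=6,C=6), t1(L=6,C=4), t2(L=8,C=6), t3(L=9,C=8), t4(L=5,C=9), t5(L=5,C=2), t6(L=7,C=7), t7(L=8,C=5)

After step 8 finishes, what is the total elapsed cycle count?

end_cycle[8] = 66

[0] DMA t0→A (6c) ∥ CU idle ⇒ 6c, clock 6
[1] DMA t1→B (6c) ∥ CU A:t0 (6c) ⇒ 6c, clock 12
[2] DMA t2→A (8c) ∥ CU B:t1 (4c) ⇒ 8c, clock 20
[3] DMA t3→B (9c) ∥ CU A:t2 (6c) ⇒ 9c, clock 29
[4] DMA t4→A (5c) ∥ CU B:t3 (8c) ⇒ 8c, clock 37
[5] DMA t5→B (5c) ∥ CU A:t4 (9c) ⇒ 9c, clock 46
[6] DMA t6→A (7c) ∥ CU B:t5 (2c) ⇒ 7c, clock 53
[7] DMA t7→B (8c) ∥ CU A:t6 (7c) ⇒ 8c, clock 61
[8] DMA idle ∥ CU B:t7 (5c) ⇒ 5c, clock 66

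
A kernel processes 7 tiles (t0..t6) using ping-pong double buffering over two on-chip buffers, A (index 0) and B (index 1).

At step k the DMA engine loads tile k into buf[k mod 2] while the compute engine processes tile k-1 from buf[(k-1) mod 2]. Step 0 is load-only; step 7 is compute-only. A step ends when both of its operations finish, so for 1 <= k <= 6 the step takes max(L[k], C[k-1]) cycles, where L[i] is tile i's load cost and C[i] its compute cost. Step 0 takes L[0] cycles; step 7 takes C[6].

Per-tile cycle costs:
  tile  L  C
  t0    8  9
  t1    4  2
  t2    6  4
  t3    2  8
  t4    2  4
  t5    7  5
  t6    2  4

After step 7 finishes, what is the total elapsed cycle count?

end_cycle[7] = 51

step 0: L[0]=8 → dur=8, Σ=8 | A=load:t0 B=idle [load-only]
step 1: L[1]=4 C[0]=9 → dur=9, Σ=17 | A=compute:t0 B=load:t1 [compute-bound]
step 2: L[2]=6 C[1]=2 → dur=6, Σ=23 | A=load:t2 B=compute:t1 [load-bound]
step 3: L[3]=2 C[2]=4 → dur=4, Σ=27 | A=compute:t2 B=load:t3 [compute-bound]
step 4: L[4]=2 C[3]=8 → dur=8, Σ=35 | A=load:t4 B=compute:t3 [compute-bound]
step 5: L[5]=7 C[4]=4 → dur=7, Σ=42 | A=compute:t4 B=load:t5 [load-bound]
step 6: L[6]=2 C[5]=5 → dur=5, Σ=47 | A=load:t6 B=compute:t5 [compute-bound]
step 7: C[6]=4 → dur=4, Σ=51 | A=compute:t6 B=idle [compute-only]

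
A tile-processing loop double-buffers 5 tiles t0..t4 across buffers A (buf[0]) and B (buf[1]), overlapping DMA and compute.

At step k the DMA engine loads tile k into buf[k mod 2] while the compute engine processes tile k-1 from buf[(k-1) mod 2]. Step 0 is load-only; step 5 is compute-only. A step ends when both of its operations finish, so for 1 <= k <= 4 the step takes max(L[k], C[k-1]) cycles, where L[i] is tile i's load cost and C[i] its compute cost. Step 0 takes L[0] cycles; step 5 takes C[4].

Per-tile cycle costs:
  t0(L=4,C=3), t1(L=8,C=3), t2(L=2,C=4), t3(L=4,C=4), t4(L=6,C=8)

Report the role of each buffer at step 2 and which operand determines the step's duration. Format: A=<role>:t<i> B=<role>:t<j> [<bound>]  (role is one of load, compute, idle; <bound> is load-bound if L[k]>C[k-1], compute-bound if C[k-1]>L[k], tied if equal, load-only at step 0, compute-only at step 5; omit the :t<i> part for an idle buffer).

step 0: L[0]=4 → dur=4, Σ=4 | A=load:t0 B=idle [load-only]
step 1: L[1]=8 C[0]=3 → dur=8, Σ=12 | A=compute:t0 B=load:t1 [load-bound]
step 2: L[2]=2 C[1]=3 → dur=3, Σ=15 | A=load:t2 B=compute:t1 [compute-bound]
step 3: L[3]=4 C[2]=4 → dur=4, Σ=19 | A=compute:t2 B=load:t3 [tied]
step 4: L[4]=6 C[3]=4 → dur=6, Σ=25 | A=load:t4 B=compute:t3 [load-bound]
step 5: C[4]=8 → dur=8, Σ=33 | A=compute:t4 B=idle [compute-only]

step 2: A=load:t2 B=compute:t1 [compute-bound]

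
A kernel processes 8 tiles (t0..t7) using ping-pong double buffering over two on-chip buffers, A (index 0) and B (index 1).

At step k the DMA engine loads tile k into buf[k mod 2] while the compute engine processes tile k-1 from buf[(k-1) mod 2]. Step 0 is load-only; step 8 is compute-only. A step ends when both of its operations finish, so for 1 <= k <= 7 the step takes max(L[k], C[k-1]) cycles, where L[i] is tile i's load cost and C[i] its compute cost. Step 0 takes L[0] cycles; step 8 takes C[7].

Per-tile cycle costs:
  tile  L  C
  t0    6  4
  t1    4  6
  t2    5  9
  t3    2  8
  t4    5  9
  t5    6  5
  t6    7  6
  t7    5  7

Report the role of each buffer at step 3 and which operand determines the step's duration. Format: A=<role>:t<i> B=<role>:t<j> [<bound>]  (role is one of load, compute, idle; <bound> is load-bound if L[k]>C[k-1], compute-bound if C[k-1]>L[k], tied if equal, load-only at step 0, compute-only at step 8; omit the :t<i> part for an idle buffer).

step 3: A=compute:t2 B=load:t3 [compute-bound]

step 0: L[0]=6 → dur=6, Σ=6 | A=load:t0 B=idle [load-only]
step 1: L[1]=4 C[0]=4 → dur=4, Σ=10 | A=compute:t0 B=load:t1 [tied]
step 2: L[2]=5 C[1]=6 → dur=6, Σ=16 | A=load:t2 B=compute:t1 [compute-bound]
step 3: L[3]=2 C[2]=9 → dur=9, Σ=25 | A=compute:t2 B=load:t3 [compute-bound]
step 4: L[4]=5 C[3]=8 → dur=8, Σ=33 | A=load:t4 B=compute:t3 [compute-bound]
step 5: L[5]=6 C[4]=9 → dur=9, Σ=42 | A=compute:t4 B=load:t5 [compute-bound]
step 6: L[6]=7 C[5]=5 → dur=7, Σ=49 | A=load:t6 B=compute:t5 [load-bound]
step 7: L[7]=5 C[6]=6 → dur=6, Σ=55 | A=compute:t6 B=load:t7 [compute-bound]
step 8: C[7]=7 → dur=7, Σ=62 | A=idle B=compute:t7 [compute-only]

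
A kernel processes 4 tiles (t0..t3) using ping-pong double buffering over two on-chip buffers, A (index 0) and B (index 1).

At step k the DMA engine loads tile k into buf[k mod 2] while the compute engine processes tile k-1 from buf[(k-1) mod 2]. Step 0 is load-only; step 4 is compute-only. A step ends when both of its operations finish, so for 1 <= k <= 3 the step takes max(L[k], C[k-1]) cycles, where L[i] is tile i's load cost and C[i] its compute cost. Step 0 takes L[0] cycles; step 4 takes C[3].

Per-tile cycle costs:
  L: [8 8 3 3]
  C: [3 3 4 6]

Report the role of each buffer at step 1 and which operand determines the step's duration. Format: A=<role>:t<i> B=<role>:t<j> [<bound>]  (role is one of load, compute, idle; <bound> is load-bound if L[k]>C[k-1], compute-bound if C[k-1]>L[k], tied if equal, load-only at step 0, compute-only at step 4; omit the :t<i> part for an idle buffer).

step 1: A=compute:t0 B=load:t1 [load-bound]

step 0: L[0]=8 → dur=8, Σ=8 | A=load:t0 B=idle [load-only]
step 1: L[1]=8 C[0]=3 → dur=8, Σ=16 | A=compute:t0 B=load:t1 [load-bound]
step 2: L[2]=3 C[1]=3 → dur=3, Σ=19 | A=load:t2 B=compute:t1 [tied]
step 3: L[3]=3 C[2]=4 → dur=4, Σ=23 | A=compute:t2 B=load:t3 [compute-bound]
step 4: C[3]=6 → dur=6, Σ=29 | A=idle B=compute:t3 [compute-only]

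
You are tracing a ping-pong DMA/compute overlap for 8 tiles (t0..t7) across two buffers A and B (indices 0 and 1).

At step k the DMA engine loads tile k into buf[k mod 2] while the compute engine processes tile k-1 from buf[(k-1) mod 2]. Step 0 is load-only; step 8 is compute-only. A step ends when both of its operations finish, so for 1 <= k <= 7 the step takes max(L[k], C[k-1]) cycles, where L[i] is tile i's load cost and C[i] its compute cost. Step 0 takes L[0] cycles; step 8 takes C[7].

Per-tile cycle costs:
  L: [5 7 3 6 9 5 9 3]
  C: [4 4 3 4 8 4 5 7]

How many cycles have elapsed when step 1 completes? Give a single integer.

end_cycle[1] = 12

  0. 5=5c; end=5; A:t0 B:-
  1. max(7,4)=7c; end=12; A:t0 B:t1
  2. max(3,4)=4c; end=16; A:t2 B:t1
  3. max(6,3)=6c; end=22; A:t2 B:t3
  4. max(9,4)=9c; end=31; A:t4 B:t3
  5. max(5,8)=8c; end=39; A:t4 B:t5
  6. max(9,4)=9c; end=48; A:t6 B:t5
  7. max(3,5)=5c; end=53; A:t6 B:t7
  8. 7=7c; end=60; A:t6 B:t7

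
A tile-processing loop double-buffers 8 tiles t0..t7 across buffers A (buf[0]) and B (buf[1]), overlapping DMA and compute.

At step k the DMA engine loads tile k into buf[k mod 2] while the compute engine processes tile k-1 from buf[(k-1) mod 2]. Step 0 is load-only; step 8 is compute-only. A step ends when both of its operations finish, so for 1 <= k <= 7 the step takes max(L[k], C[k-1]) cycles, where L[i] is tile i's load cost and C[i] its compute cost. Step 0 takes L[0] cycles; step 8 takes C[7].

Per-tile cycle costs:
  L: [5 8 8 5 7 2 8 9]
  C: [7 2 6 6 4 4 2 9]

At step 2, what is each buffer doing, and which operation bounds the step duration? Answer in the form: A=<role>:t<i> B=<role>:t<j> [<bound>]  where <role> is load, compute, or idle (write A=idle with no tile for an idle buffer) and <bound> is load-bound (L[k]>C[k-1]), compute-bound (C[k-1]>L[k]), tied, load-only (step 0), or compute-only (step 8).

  0. 5=5c; end=5; A:t0 B:-
  1. max(8,7)=8c; end=13; A:t0 B:t1
  2. max(8,2)=8c; end=21; A:t2 B:t1
  3. max(5,6)=6c; end=27; A:t2 B:t3
  4. max(7,6)=7c; end=34; A:t4 B:t3
  5. max(2,4)=4c; end=38; A:t4 B:t5
  6. max(8,4)=8c; end=46; A:t6 B:t5
  7. max(9,2)=9c; end=55; A:t6 B:t7
  8. 9=9c; end=64; A:t6 B:t7

step 2: A=load:t2 B=compute:t1 [load-bound]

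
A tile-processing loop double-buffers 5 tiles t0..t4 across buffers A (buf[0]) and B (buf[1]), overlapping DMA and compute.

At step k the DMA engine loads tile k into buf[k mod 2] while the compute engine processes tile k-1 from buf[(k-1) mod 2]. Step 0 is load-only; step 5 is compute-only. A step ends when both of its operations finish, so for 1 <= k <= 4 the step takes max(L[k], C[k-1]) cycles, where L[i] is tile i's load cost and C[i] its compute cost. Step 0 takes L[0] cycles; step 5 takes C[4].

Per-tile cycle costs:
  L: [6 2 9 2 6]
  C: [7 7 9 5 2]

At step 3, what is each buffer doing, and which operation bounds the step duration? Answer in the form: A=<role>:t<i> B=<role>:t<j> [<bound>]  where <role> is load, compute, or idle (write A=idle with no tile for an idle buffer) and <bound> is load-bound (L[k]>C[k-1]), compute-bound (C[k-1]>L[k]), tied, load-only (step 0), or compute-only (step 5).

[0] DMA t0→A (6c) ∥ CU idle ⇒ 6c, clock 6
[1] DMA t1→B (2c) ∥ CU A:t0 (7c) ⇒ 7c, clock 13
[2] DMA t2→A (9c) ∥ CU B:t1 (7c) ⇒ 9c, clock 22
[3] DMA t3→B (2c) ∥ CU A:t2 (9c) ⇒ 9c, clock 31
[4] DMA t4→A (6c) ∥ CU B:t3 (5c) ⇒ 6c, clock 37
[5] DMA idle ∥ CU A:t4 (2c) ⇒ 2c, clock 39

step 3: A=compute:t2 B=load:t3 [compute-bound]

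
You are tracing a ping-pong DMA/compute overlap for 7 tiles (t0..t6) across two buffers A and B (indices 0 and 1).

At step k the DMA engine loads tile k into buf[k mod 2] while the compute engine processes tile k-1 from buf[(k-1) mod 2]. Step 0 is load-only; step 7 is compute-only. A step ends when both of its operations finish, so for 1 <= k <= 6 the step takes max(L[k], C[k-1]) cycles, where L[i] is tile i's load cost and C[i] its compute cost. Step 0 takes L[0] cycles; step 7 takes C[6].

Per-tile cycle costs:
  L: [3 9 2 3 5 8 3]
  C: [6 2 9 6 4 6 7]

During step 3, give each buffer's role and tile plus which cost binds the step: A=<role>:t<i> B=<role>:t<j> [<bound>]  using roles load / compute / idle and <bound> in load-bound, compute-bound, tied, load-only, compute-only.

step 3: A=compute:t2 B=load:t3 [compute-bound]

step 0: L[0]=3 → dur=3, Σ=3 | A=load:t0 B=idle [load-only]
step 1: L[1]=9 C[0]=6 → dur=9, Σ=12 | A=compute:t0 B=load:t1 [load-bound]
step 2: L[2]=2 C[1]=2 → dur=2, Σ=14 | A=load:t2 B=compute:t1 [tied]
step 3: L[3]=3 C[2]=9 → dur=9, Σ=23 | A=compute:t2 B=load:t3 [compute-bound]
step 4: L[4]=5 C[3]=6 → dur=6, Σ=29 | A=load:t4 B=compute:t3 [compute-bound]
step 5: L[5]=8 C[4]=4 → dur=8, Σ=37 | A=compute:t4 B=load:t5 [load-bound]
step 6: L[6]=3 C[5]=6 → dur=6, Σ=43 | A=load:t6 B=compute:t5 [compute-bound]
step 7: C[6]=7 → dur=7, Σ=50 | A=compute:t6 B=idle [compute-only]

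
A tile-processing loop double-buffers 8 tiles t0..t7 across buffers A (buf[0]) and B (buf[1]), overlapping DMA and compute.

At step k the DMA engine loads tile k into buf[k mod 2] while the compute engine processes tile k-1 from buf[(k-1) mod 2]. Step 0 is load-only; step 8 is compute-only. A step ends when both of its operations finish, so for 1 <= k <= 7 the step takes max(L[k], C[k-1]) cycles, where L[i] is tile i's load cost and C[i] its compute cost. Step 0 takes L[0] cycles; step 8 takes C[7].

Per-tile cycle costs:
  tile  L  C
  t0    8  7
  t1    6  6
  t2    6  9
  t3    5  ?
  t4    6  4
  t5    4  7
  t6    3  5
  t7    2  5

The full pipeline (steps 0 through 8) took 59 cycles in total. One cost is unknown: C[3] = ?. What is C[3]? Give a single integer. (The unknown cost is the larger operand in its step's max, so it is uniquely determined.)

step 0 → dur = L[0]=8 = 8
step 1 → dur = max(L[1]=6, C[0]=7) = 7
step 2 → dur = max(L[2]=6, C[1]=6) = 6
step 3 → dur = max(L[3]=5, C[2]=9) = 9
step 4 → dur = max(L[4]=6, C[3]=?) = C[3]  (unknown; binding)
step 5 → dur = max(L[5]=4, C[4]=4) = 4
step 6 → dur = max(L[6]=3, C[5]=7) = 7
step 7 → dur = max(L[7]=2, C[6]=5) = 5
step 8 → dur = C[7]=5 = 5
sum of known step durations = 51
dur[4] = total - known = 59 - 51 = 8
C[3] is the binding max in step 4, so C[3] = dur[4] = 8

C[3] = 8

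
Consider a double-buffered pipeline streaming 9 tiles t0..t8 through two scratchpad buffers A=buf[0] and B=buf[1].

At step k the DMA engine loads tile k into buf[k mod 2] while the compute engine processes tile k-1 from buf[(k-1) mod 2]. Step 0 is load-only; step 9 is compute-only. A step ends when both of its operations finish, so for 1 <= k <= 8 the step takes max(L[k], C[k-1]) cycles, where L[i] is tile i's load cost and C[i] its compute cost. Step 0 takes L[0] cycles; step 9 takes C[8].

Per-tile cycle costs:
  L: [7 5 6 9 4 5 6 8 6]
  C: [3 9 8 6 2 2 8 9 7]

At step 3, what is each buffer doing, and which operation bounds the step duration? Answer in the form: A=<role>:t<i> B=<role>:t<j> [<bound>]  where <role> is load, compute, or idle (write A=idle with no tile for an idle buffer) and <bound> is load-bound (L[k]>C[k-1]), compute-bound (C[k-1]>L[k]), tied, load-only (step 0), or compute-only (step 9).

step 3: A=compute:t2 B=load:t3 [load-bound]

step 0: L[0]=7 → dur=7, Σ=7 | A=load:t0 B=idle [load-only]
step 1: L[1]=5 C[0]=3 → dur=5, Σ=12 | A=compute:t0 B=load:t1 [load-bound]
step 2: L[2]=6 C[1]=9 → dur=9, Σ=21 | A=load:t2 B=compute:t1 [compute-bound]
step 3: L[3]=9 C[2]=8 → dur=9, Σ=30 | A=compute:t2 B=load:t3 [load-bound]
step 4: L[4]=4 C[3]=6 → dur=6, Σ=36 | A=load:t4 B=compute:t3 [compute-bound]
step 5: L[5]=5 C[4]=2 → dur=5, Σ=41 | A=compute:t4 B=load:t5 [load-bound]
step 6: L[6]=6 C[5]=2 → dur=6, Σ=47 | A=load:t6 B=compute:t5 [load-bound]
step 7: L[7]=8 C[6]=8 → dur=8, Σ=55 | A=compute:t6 B=load:t7 [tied]
step 8: L[8]=6 C[7]=9 → dur=9, Σ=64 | A=load:t8 B=compute:t7 [compute-bound]
step 9: C[8]=7 → dur=7, Σ=71 | A=compute:t8 B=idle [compute-only]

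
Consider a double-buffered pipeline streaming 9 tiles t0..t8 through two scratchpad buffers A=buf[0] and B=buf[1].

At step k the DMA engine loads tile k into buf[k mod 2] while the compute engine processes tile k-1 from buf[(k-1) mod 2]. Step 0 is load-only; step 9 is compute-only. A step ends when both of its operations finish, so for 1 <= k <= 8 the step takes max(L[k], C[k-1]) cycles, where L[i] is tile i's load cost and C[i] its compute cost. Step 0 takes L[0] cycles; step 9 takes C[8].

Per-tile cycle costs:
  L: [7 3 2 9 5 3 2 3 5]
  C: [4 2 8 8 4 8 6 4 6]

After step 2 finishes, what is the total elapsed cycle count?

k=0 load=t0/7c comp=- wait=7 total=7
k=1 load=t1/3c comp=t0/4c wait=4 total=11
k=2 load=t2/2c comp=t1/2c wait=2 total=13
k=3 load=t3/9c comp=t2/8c wait=9 total=22
k=4 load=t4/5c comp=t3/8c wait=8 total=30
k=5 load=t5/3c comp=t4/4c wait=4 total=34
k=6 load=t6/2c comp=t5/8c wait=8 total=42
k=7 load=t7/3c comp=t6/6c wait=6 total=48
k=8 load=t8/5c comp=t7/4c wait=5 total=53
k=9 load=- comp=t8/6c wait=6 total=59

end_cycle[2] = 13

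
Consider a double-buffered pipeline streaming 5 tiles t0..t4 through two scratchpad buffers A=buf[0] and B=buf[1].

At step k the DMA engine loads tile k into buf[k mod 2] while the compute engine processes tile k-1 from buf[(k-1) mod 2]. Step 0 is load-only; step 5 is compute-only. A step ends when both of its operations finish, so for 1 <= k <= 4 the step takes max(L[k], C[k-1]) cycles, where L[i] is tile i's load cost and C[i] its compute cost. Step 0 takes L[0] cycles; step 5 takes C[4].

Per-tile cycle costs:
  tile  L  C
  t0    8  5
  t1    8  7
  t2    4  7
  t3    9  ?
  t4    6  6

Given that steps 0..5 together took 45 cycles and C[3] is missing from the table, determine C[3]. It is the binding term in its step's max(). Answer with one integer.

step 0: dur = L[0]=8 = 8
step 1: dur = max(L[1]=8, C[0]=5) = 8
step 2: dur = max(L[2]=4, C[1]=7) = 7
step 3: dur = max(L[3]=9, C[2]=7) = 9
step 4: dur = max(L[4]=6, C[3]=?) = C[3]  (unknown; binding)
step 5: dur = C[4]=6 = 6
sum of known step durations = 38
dur[4] = total - known = 45 - 38 = 7
C[3] is the binding max in step 4, so C[3] = dur[4] = 7

C[3] = 7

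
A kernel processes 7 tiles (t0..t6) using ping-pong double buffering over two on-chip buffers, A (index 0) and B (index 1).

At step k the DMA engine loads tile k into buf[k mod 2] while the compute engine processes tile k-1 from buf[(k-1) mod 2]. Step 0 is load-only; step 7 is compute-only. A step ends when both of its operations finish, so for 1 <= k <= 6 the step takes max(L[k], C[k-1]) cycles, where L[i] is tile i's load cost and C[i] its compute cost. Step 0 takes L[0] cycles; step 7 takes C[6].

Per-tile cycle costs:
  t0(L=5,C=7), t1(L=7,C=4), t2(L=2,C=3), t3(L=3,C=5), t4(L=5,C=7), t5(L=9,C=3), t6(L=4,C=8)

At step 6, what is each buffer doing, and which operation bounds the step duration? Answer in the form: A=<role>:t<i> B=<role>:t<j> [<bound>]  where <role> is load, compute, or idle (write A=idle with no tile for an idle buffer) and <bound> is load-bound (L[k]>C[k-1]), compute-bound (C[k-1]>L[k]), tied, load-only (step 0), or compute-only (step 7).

step 0: L[0]=5 → dur=5, Σ=5 | A=load:t0 B=idle [load-only]
step 1: L[1]=7 C[0]=7 → dur=7, Σ=12 | A=compute:t0 B=load:t1 [tied]
step 2: L[2]=2 C[1]=4 → dur=4, Σ=16 | A=load:t2 B=compute:t1 [compute-bound]
step 3: L[3]=3 C[2]=3 → dur=3, Σ=19 | A=compute:t2 B=load:t3 [tied]
step 4: L[4]=5 C[3]=5 → dur=5, Σ=24 | A=load:t4 B=compute:t3 [tied]
step 5: L[5]=9 C[4]=7 → dur=9, Σ=33 | A=compute:t4 B=load:t5 [load-bound]
step 6: L[6]=4 C[5]=3 → dur=4, Σ=37 | A=load:t6 B=compute:t5 [load-bound]
step 7: C[6]=8 → dur=8, Σ=45 | A=compute:t6 B=idle [compute-only]

step 6: A=load:t6 B=compute:t5 [load-bound]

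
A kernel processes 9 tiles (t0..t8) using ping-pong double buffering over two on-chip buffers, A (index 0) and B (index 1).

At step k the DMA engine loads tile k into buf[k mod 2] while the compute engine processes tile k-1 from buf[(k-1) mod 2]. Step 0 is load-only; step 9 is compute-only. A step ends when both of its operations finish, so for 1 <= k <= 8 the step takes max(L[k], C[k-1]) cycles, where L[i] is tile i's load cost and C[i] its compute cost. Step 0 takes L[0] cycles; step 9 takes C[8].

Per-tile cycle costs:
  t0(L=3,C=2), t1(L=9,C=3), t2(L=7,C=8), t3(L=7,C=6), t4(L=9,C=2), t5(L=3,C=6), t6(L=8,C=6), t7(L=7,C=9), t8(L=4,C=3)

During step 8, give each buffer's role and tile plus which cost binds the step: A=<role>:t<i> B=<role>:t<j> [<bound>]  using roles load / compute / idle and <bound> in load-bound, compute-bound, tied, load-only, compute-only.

step 8: A=load:t8 B=compute:t7 [compute-bound]

step 0: L[0]=3 → dur=3, Σ=3 | A=load:t0 B=idle [load-only]
step 1: L[1]=9 C[0]=2 → dur=9, Σ=12 | A=compute:t0 B=load:t1 [load-bound]
step 2: L[2]=7 C[1]=3 → dur=7, Σ=19 | A=load:t2 B=compute:t1 [load-bound]
step 3: L[3]=7 C[2]=8 → dur=8, Σ=27 | A=compute:t2 B=load:t3 [compute-bound]
step 4: L[4]=9 C[3]=6 → dur=9, Σ=36 | A=load:t4 B=compute:t3 [load-bound]
step 5: L[5]=3 C[4]=2 → dur=3, Σ=39 | A=compute:t4 B=load:t5 [load-bound]
step 6: L[6]=8 C[5]=6 → dur=8, Σ=47 | A=load:t6 B=compute:t5 [load-bound]
step 7: L[7]=7 C[6]=6 → dur=7, Σ=54 | A=compute:t6 B=load:t7 [load-bound]
step 8: L[8]=4 C[7]=9 → dur=9, Σ=63 | A=load:t8 B=compute:t7 [compute-bound]
step 9: C[8]=3 → dur=3, Σ=66 | A=compute:t8 B=idle [compute-only]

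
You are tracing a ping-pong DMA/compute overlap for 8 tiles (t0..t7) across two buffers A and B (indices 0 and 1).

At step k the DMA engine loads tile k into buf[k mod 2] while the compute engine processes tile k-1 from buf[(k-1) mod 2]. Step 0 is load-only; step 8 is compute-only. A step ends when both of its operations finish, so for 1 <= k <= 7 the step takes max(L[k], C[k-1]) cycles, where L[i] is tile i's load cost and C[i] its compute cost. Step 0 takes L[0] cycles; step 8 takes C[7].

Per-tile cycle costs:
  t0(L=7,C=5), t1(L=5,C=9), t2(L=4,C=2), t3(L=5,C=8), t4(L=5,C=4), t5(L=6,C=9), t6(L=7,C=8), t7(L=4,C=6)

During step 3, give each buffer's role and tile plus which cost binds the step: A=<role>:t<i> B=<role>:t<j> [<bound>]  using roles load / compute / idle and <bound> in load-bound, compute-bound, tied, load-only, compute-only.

k=0 load=t0/7c comp=- wait=7 total=7
k=1 load=t1/5c comp=t0/5c wait=5 total=12
k=2 load=t2/4c comp=t1/9c wait=9 total=21
k=3 load=t3/5c comp=t2/2c wait=5 total=26
k=4 load=t4/5c comp=t3/8c wait=8 total=34
k=5 load=t5/6c comp=t4/4c wait=6 total=40
k=6 load=t6/7c comp=t5/9c wait=9 total=49
k=7 load=t7/4c comp=t6/8c wait=8 total=57
k=8 load=- comp=t7/6c wait=6 total=63

step 3: A=compute:t2 B=load:t3 [load-bound]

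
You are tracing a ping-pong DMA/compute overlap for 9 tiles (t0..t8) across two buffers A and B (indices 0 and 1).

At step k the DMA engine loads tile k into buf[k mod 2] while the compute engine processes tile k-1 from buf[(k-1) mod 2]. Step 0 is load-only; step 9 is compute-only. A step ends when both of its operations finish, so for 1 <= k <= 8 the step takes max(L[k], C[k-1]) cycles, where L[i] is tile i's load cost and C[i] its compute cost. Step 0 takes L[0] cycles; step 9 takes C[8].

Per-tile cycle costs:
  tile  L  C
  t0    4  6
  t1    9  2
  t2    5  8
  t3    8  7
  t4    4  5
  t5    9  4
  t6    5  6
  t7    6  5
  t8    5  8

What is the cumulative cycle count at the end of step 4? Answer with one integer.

[0] DMA t0→A (4c) ∥ CU idle ⇒ 4c, clock 4
[1] DMA t1→B (9c) ∥ CU A:t0 (6c) ⇒ 9c, clock 13
[2] DMA t2→A (5c) ∥ CU B:t1 (2c) ⇒ 5c, clock 18
[3] DMA t3→B (8c) ∥ CU A:t2 (8c) ⇒ 8c, clock 26
[4] DMA t4→A (4c) ∥ CU B:t3 (7c) ⇒ 7c, clock 33
[5] DMA t5→B (9c) ∥ CU A:t4 (5c) ⇒ 9c, clock 42
[6] DMA t6→A (5c) ∥ CU B:t5 (4c) ⇒ 5c, clock 47
[7] DMA t7→B (6c) ∥ CU A:t6 (6c) ⇒ 6c, clock 53
[8] DMA t8→A (5c) ∥ CU B:t7 (5c) ⇒ 5c, clock 58
[9] DMA idle ∥ CU A:t8 (8c) ⇒ 8c, clock 66

end_cycle[4] = 33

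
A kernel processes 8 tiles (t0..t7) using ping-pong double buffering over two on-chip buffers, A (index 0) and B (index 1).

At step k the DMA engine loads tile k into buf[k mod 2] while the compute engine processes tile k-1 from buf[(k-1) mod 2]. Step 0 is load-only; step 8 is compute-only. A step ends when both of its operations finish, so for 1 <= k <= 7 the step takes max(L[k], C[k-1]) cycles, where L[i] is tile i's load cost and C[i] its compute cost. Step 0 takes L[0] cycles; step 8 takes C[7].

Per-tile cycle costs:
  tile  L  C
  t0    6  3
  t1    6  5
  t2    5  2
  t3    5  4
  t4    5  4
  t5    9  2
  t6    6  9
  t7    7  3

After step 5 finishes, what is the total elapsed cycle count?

end_cycle[5] = 36

  0. 6=6c; end=6; A:t0 B:-
  1. max(6,3)=6c; end=12; A:t0 B:t1
  2. max(5,5)=5c; end=17; A:t2 B:t1
  3. max(5,2)=5c; end=22; A:t2 B:t3
  4. max(5,4)=5c; end=27; A:t4 B:t3
  5. max(9,4)=9c; end=36; A:t4 B:t5
  6. max(6,2)=6c; end=42; A:t6 B:t5
  7. max(7,9)=9c; end=51; A:t6 B:t7
  8. 3=3c; end=54; A:t6 B:t7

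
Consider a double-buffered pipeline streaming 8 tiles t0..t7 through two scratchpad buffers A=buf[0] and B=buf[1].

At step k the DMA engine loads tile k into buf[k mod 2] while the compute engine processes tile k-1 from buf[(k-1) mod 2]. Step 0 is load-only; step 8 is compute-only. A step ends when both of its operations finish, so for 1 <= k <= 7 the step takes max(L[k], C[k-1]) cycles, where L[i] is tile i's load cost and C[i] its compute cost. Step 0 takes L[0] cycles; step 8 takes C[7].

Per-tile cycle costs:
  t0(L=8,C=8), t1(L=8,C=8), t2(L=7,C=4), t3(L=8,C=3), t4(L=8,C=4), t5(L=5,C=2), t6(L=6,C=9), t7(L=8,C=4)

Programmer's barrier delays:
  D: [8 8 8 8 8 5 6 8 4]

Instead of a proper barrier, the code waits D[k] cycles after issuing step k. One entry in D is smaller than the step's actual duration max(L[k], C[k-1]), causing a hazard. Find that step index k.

hazard at step 7

[0] required=L[0]=8=8 vs D=8 ok
[1] required=max(L[1]=8,C[0]=8)=8 vs D=8 ok
[2] required=max(L[2]=7,C[1]=8)=8 vs D=8 ok
[3] required=max(L[3]=8,C[2]=4)=8 vs D=8 ok
[4] required=max(L[4]=8,C[3]=3)=8 vs D=8 ok
[5] required=max(L[5]=5,C[4]=4)=5 vs D=5 ok
[6] required=max(L[6]=6,C[5]=2)=6 vs D=6 ok
[7] required=max(L[7]=8,C[6]=9)=9 vs D=8 SHORT
[8] required=C[7]=4=4 vs D=4 ok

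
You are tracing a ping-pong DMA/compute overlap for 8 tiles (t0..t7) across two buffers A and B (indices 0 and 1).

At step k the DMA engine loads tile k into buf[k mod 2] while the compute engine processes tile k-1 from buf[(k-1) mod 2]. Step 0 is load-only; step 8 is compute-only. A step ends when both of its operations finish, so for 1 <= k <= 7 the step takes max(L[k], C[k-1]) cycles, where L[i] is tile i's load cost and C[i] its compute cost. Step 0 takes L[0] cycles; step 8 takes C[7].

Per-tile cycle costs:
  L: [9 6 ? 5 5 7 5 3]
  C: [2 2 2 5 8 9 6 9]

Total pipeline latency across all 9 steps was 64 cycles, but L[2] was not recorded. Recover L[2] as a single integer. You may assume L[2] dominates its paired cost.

step 0: dur = L[0]=9 = 9
step 1: dur = max(L[1]=6, C[0]=2) = 6
step 2: dur = max(L[2]=?, C[1]=2) = L[2]  (unknown; binding)
step 3: dur = max(L[3]=5, C[2]=2) = 5
step 4: dur = max(L[4]=5, C[3]=5) = 5
step 5: dur = max(L[5]=7, C[4]=8) = 8
step 6: dur = max(L[6]=5, C[5]=9) = 9
step 7: dur = max(L[7]=3, C[6]=6) = 6
step 8: dur = C[7]=9 = 9
sum of known step durations = 57
dur[2] = total - known = 64 - 57 = 7
L[2] is the binding max in step 2, so L[2] = dur[2] = 7

L[2] = 7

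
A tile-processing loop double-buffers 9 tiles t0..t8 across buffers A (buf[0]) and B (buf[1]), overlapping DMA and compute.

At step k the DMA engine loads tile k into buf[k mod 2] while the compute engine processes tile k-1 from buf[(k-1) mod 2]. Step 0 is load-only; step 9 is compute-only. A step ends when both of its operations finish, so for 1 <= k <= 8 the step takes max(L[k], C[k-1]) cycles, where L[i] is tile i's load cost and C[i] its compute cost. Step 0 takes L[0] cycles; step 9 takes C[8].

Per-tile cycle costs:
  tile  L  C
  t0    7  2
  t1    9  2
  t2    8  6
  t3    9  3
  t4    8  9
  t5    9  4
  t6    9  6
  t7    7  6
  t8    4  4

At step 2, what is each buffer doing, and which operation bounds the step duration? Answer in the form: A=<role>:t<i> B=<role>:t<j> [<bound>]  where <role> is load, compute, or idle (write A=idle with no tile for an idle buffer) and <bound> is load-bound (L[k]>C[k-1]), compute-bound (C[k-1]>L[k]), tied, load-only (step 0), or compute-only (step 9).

step 2: A=load:t2 B=compute:t1 [load-bound]

[0] DMA t0→A (7c) ∥ CU idle ⇒ 7c, clock 7
[1] DMA t1→B (9c) ∥ CU A:t0 (2c) ⇒ 9c, clock 16
[2] DMA t2→A (8c) ∥ CU B:t1 (2c) ⇒ 8c, clock 24
[3] DMA t3→B (9c) ∥ CU A:t2 (6c) ⇒ 9c, clock 33
[4] DMA t4→A (8c) ∥ CU B:t3 (3c) ⇒ 8c, clock 41
[5] DMA t5→B (9c) ∥ CU A:t4 (9c) ⇒ 9c, clock 50
[6] DMA t6→A (9c) ∥ CU B:t5 (4c) ⇒ 9c, clock 59
[7] DMA t7→B (7c) ∥ CU A:t6 (6c) ⇒ 7c, clock 66
[8] DMA t8→A (4c) ∥ CU B:t7 (6c) ⇒ 6c, clock 72
[9] DMA idle ∥ CU A:t8 (4c) ⇒ 4c, clock 76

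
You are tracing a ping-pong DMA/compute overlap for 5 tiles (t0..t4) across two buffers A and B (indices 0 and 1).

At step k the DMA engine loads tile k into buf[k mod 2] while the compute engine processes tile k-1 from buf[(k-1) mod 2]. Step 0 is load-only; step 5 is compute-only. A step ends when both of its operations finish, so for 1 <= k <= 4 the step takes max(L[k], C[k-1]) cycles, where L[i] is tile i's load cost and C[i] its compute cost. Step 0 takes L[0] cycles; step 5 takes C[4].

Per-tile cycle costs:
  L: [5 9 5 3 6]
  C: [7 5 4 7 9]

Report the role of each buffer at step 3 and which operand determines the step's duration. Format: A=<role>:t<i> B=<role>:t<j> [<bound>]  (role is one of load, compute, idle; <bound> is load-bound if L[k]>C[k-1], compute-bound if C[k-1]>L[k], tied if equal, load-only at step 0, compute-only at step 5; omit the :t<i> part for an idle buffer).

step 3: A=compute:t2 B=load:t3 [compute-bound]

[0] DMA t0→A (5c) ∥ CU idle ⇒ 5c, clock 5
[1] DMA t1→B (9c) ∥ CU A:t0 (7c) ⇒ 9c, clock 14
[2] DMA t2→A (5c) ∥ CU B:t1 (5c) ⇒ 5c, clock 19
[3] DMA t3→B (3c) ∥ CU A:t2 (4c) ⇒ 4c, clock 23
[4] DMA t4→A (6c) ∥ CU B:t3 (7c) ⇒ 7c, clock 30
[5] DMA idle ∥ CU A:t4 (9c) ⇒ 9c, clock 39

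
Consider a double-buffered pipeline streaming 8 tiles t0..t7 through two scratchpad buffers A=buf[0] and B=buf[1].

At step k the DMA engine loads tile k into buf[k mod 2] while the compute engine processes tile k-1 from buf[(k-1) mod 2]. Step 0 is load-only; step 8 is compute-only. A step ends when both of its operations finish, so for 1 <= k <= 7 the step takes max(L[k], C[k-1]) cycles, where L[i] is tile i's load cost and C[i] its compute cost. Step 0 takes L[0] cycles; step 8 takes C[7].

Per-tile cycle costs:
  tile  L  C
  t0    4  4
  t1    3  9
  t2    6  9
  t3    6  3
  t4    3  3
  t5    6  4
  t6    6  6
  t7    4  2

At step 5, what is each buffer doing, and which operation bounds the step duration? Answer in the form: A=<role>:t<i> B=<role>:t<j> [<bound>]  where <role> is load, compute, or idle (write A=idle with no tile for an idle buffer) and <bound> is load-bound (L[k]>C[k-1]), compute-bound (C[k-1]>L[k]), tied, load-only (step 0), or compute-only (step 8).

  0. 4=4c; end=4; A:t0 B:-
  1. max(3,4)=4c; end=8; A:t0 B:t1
  2. max(6,9)=9c; end=17; A:t2 B:t1
  3. max(6,9)=9c; end=26; A:t2 B:t3
  4. max(3,3)=3c; end=29; A:t4 B:t3
  5. max(6,3)=6c; end=35; A:t4 B:t5
  6. max(6,4)=6c; end=41; A:t6 B:t5
  7. max(4,6)=6c; end=47; A:t6 B:t7
  8. 2=2c; end=49; A:t6 B:t7

step 5: A=compute:t4 B=load:t5 [load-bound]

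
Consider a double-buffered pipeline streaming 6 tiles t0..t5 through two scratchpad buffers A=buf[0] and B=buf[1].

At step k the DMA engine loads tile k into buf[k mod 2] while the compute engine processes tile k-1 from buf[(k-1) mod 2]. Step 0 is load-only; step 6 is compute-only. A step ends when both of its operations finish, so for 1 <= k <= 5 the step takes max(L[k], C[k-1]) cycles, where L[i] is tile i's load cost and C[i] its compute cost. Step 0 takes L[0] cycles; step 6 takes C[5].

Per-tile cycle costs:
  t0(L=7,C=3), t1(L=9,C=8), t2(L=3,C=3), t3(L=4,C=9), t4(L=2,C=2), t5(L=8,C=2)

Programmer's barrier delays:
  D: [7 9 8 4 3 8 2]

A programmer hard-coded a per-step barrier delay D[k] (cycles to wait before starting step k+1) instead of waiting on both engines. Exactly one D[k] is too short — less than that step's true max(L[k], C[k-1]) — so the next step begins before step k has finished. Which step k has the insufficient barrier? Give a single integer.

k=0 barrier L[0]=7→7c, D[0]=7 ok
k=1 barrier max(L[1]=9,C[0]=3)→9c, D[1]=9 ok
k=2 barrier max(L[2]=3,C[1]=8)→8c, D[2]=8 ok
k=3 barrier max(L[3]=4,C[2]=3)→4c, D[3]=4 ok
k=4 barrier max(L[4]=2,C[3]=9)→9c, D[4]=3 SHORT
k=5 barrier max(L[5]=8,C[4]=2)→8c, D[5]=8 ok
k=6 barrier C[5]=2→2c, D[6]=2 ok

hazard at step 4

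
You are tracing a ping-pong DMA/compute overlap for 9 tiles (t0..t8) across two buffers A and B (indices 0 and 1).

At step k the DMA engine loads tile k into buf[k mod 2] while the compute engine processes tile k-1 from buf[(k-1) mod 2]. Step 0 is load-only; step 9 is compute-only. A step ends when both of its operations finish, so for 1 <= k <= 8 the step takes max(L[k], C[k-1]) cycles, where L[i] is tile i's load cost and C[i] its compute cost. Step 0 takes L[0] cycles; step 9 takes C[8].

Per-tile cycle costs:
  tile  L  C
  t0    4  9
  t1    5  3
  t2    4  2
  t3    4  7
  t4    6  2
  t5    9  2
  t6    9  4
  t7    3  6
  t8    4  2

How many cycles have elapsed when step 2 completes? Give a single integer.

end_cycle[2] = 17

step 0: L[0]=4 → dur=4, Σ=4 | A=load:t0 B=idle [load-only]
step 1: L[1]=5 C[0]=9 → dur=9, Σ=13 | A=compute:t0 B=load:t1 [compute-bound]
step 2: L[2]=4 C[1]=3 → dur=4, Σ=17 | A=load:t2 B=compute:t1 [load-bound]
step 3: L[3]=4 C[2]=2 → dur=4, Σ=21 | A=compute:t2 B=load:t3 [load-bound]
step 4: L[4]=6 C[3]=7 → dur=7, Σ=28 | A=load:t4 B=compute:t3 [compute-bound]
step 5: L[5]=9 C[4]=2 → dur=9, Σ=37 | A=compute:t4 B=load:t5 [load-bound]
step 6: L[6]=9 C[5]=2 → dur=9, Σ=46 | A=load:t6 B=compute:t5 [load-bound]
step 7: L[7]=3 C[6]=4 → dur=4, Σ=50 | A=compute:t6 B=load:t7 [compute-bound]
step 8: L[8]=4 C[7]=6 → dur=6, Σ=56 | A=load:t8 B=compute:t7 [compute-bound]
step 9: C[8]=2 → dur=2, Σ=58 | A=compute:t8 B=idle [compute-only]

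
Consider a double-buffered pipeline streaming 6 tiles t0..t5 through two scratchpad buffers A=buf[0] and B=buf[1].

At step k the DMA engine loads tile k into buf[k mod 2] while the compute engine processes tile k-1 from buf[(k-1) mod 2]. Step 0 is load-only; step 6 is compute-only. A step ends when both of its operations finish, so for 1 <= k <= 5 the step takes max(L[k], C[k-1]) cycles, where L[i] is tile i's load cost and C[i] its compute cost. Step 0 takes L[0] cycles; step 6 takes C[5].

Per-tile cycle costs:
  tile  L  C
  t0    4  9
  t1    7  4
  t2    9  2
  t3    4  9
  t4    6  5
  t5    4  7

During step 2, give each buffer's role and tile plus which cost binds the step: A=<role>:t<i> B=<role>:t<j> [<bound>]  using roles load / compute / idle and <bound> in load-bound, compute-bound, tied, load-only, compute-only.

step 2: A=load:t2 B=compute:t1 [load-bound]

k=0 load=t0/4c comp=- wait=4 total=4
k=1 load=t1/7c comp=t0/9c wait=9 total=13
k=2 load=t2/9c comp=t1/4c wait=9 total=22
k=3 load=t3/4c comp=t2/2c wait=4 total=26
k=4 load=t4/6c comp=t3/9c wait=9 total=35
k=5 load=t5/4c comp=t4/5c wait=5 total=40
k=6 load=- comp=t5/7c wait=7 total=47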